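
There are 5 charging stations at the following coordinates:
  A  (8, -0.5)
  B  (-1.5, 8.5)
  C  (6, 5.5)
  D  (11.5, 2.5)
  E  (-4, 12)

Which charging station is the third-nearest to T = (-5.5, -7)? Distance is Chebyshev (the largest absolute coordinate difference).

B

d(T,A) = max(13.5, 6.5) = 13.5
d(T,B) = max(4, 15.5) = 15.5
d(T,C) = max(11.5, 12.5) = 12.5
d(T,D) = max(17, 9.5) = 17
d(T,E) = max(1.5, 19) = 19
Sorted ascending: C, A, B, D, … — the third-nearest is B.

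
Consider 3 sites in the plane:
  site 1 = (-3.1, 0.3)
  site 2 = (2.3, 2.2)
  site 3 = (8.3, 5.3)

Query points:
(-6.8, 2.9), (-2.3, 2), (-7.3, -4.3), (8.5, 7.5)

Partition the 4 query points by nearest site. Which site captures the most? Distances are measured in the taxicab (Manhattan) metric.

(-6.8, 2.9) — d to each: site 1:6.3, site 2:9.8, site 3:17.5 → nearest is site 1
(-2.3, 2) — d to each: site 1:2.5, site 2:4.8, site 3:13.9 → nearest is site 1
(-7.3, -4.3) — d to each: site 1:8.8, site 2:16.1, site 3:25.2 → nearest is site 1
(8.5, 7.5) — d to each: site 1:18.8, site 2:11.5, site 3:2.4 → nearest is site 3
Tally — site 1:3, site 3:1. site 1 captures the most (3).

site 1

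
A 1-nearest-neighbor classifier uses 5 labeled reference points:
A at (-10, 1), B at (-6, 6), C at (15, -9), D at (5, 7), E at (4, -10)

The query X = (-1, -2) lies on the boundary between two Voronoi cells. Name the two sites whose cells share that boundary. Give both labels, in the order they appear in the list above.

Squared distances from X to each site:
|XA|² = (-1−(-10))² + (-2−1)² = 81 + 9 = 90
|XB|² = (-1−(-6))² + (-2−6)² = 25 + 64 = 89
|XC|² = (-1−15)² + (-2−(-9))² = 256 + 49 = 305
|XD|² = (-1−5)² + (-2−7)² = 36 + 81 = 117
|XE|² = (-1−4)² + (-2−(-10))² = 25 + 64 = 89
X is equidistant from B and E (both at squared distance 89), and every other site is strictly farther — so X lies on the B–E Voronoi edge.

B and E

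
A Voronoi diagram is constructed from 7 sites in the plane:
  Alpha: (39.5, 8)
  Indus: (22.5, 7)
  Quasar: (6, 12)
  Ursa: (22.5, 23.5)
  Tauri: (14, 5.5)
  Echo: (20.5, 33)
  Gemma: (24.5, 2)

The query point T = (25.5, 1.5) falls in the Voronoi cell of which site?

Gemma

Squared Euclidean distances:
d²(T, Alpha) = (25.5−39.5)² + (1.5−8)² = 196 + 42.25 = 238.25
d²(T, Indus) = (25.5−22.5)² + (1.5−7)² = 9 + 30.25 = 39.25
d²(T, Quasar) = (25.5−6)² + (1.5−12)² = 380.25 + 110.25 = 490.5
d²(T, Ursa) = (25.5−22.5)² + (1.5−23.5)² = 9 + 484 = 493
d²(T, Tauri) = (25.5−14)² + (1.5−5.5)² = 132.25 + 16 = 148.25
d²(T, Echo) = (25.5−20.5)² + (1.5−33)² = 25 + 992.25 = 1017.25
d²(T, Gemma) = (25.5−24.5)² + (1.5−2)² = 1 + 0.25 = 1.25
Minimum is at Gemma.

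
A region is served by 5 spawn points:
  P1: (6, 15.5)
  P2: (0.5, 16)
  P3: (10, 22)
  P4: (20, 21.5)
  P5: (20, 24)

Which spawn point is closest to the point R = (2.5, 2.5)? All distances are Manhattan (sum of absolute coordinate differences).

P2

d(R,P1) = |2.5−6| + |2.5−15.5| = 3.5 + 13 = 16.5
d(R,P2) = |2.5−0.5| + |2.5−16| = 2 + 13.5 = 15.5
d(R,P3) = |2.5−10| + |2.5−22| = 7.5 + 19.5 = 27
d(R,P4) = |2.5−20| + |2.5−21.5| = 17.5 + 19 = 36.5
d(R,P5) = |2.5−20| + |2.5−24| = 17.5 + 21.5 = 39
Minimum is at P2.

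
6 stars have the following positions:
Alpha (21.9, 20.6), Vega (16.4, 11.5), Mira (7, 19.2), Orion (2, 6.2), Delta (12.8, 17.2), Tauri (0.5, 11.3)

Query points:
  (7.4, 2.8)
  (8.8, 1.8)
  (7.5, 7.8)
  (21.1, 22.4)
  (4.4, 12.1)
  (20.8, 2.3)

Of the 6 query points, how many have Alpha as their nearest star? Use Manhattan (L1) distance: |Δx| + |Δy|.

1

(7.4, 2.8) — d to each: Alpha:32.3, Vega:17.7, Mira:16.8, Orion:8.8, Delta:19.8, Tauri:15.4 → nearest is Orion
(8.8, 1.8) — d to each: Alpha:31.9, Vega:17.3, Mira:19.2, Orion:11.2, Delta:19.4, Tauri:17.8 → nearest is Orion
(7.5, 7.8) — d to each: Alpha:27.2, Vega:12.6, Mira:11.9, Orion:7.1, Delta:14.7, Tauri:10.5 → nearest is Orion
(21.1, 22.4) — d to each: Alpha:2.6, Vega:15.6, Mira:17.3, Orion:35.3, Delta:13.5, Tauri:31.7 → nearest is Alpha
(4.4, 12.1) — d to each: Alpha:26, Vega:12.6, Mira:9.7, Orion:8.3, Delta:13.5, Tauri:4.7 → nearest is Tauri
(20.8, 2.3) — d to each: Alpha:19.4, Vega:13.6, Mira:30.7, Orion:22.7, Delta:22.9, Tauri:29.3 → nearest is Vega
1 of the 6 points has Alpha as nearest.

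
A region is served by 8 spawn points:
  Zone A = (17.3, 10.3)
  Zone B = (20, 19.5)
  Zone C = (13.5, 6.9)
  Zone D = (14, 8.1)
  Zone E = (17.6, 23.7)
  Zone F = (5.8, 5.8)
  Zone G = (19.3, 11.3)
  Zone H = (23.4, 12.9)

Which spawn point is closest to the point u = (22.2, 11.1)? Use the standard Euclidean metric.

Since √ is increasing, it suffices to compare squared distances:
d²(u, Zone A) = (22.2−17.3)² + (11.1−10.3)² = 24.01 + 0.64 = 24.65
d²(u, Zone B) = (22.2−20)² + (11.1−19.5)² = 4.84 + 70.56 = 75.4
d²(u, Zone C) = (22.2−13.5)² + (11.1−6.9)² = 75.69 + 17.64 = 93.33
d²(u, Zone D) = (22.2−14)² + (11.1−8.1)² = 67.24 + 9 = 76.24
d²(u, Zone E) = (22.2−17.6)² + (11.1−23.7)² = 21.16 + 158.76 = 179.92
d²(u, Zone F) = (22.2−5.8)² + (11.1−5.8)² = 268.96 + 28.09 = 297.05
d²(u, Zone G) = (22.2−19.3)² + (11.1−11.3)² = 8.41 + 0.04 = 8.45
d²(u, Zone H) = (22.2−23.4)² + (11.1−12.9)² = 1.44 + 3.24 = 4.68
Minimum is at Zone H.

Zone H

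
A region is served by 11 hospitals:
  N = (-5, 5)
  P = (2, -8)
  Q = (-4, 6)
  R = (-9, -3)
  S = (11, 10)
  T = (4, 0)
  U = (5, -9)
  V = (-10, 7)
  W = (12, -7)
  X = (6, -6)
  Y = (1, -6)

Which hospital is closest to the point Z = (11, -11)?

Since √ is increasing, it suffices to compare squared distances:
|ZN|² = 256 + 256 = 512
|ZP|² = 81 + 9 = 90
|ZQ|² = 225 + 289 = 514
|ZR|² = 400 + 64 = 464
|ZS|² = 0 + 441 = 441
|ZT|² = 49 + 121 = 170
|ZU|² = 36 + 4 = 40
|ZV|² = 441 + 324 = 765
|ZW|² = 1 + 16 = 17
|ZX|² = 25 + 25 = 50
|ZY|² = 100 + 25 = 125
The smallest is to W, so Z lies in the Voronoi region of W.

W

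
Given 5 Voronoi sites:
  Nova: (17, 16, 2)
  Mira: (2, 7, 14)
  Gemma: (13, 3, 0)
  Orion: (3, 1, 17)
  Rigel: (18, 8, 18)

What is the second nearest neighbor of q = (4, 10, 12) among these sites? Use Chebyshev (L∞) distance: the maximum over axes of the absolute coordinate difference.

d(q, Nova) = max(13, 6, 10) = 13
d(q, Mira) = max(2, 3, 2) = 3
d(q, Gemma) = max(9, 7, 12) = 12
d(q, Orion) = max(1, 9, 5) = 9
d(q, Rigel) = max(14, 2, 6) = 14
Sorted ascending: Mira, Orion, Gemma, … — the second-nearest is Orion.

Orion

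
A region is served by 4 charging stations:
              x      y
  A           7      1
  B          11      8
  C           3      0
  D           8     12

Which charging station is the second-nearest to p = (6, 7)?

Compare squared distances (the ordering matches that of the actual distances):
|pA|² = (6−7)² + (7−1)² = 1 + 36 = 37
|pB|² = (6−11)² + (7−8)² = 25 + 1 = 26
|pC|² = (6−3)² + (7−0)² = 9 + 49 = 58
|pD|² = (6−8)² + (7−12)² = 4 + 25 = 29
Sorted ascending: B, D, A, … — the second-nearest is D.

D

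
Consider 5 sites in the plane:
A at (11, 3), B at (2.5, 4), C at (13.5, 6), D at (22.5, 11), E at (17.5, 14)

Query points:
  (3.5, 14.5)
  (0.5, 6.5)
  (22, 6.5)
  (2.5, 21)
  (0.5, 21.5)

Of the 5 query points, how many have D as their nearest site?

1

(3.5, 14.5) — d² to each: A:188.5, B:111.25, C:172.25, D:373.25, E:196.25 → nearest is B
(0.5, 6.5) — d² to each: A:122.5, B:10.25, C:169.25, D:504.25, E:345.25 → nearest is B
(22, 6.5) — d² to each: A:133.25, B:386.5, C:72.5, D:20.5, E:76.5 → nearest is D
(2.5, 21) — d² to each: A:396.25, B:289, C:346, D:500, E:274 → nearest is E
(0.5, 21.5) — d² to each: A:452.5, B:310.25, C:409.25, D:594.25, E:345.25 → nearest is B
1 of the 5 points has D as nearest.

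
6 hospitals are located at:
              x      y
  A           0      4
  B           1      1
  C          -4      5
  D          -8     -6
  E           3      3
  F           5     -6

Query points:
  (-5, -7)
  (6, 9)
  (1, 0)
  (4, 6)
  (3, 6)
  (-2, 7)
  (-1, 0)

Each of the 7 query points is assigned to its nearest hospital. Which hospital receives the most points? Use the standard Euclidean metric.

(-5, -7) — d² to each: A:146, B:100, C:145, D:10, E:164, F:101 → nearest is D
(6, 9) — d² to each: A:61, B:89, C:116, D:421, E:45, F:226 → nearest is E
(1, 0) — d² to each: A:17, B:1, C:50, D:117, E:13, F:52 → nearest is B
(4, 6) — d² to each: A:20, B:34, C:65, D:288, E:10, F:145 → nearest is E
(3, 6) — d² to each: A:13, B:29, C:50, D:265, E:9, F:148 → nearest is E
(-2, 7) — d² to each: A:13, B:45, C:8, D:205, E:41, F:218 → nearest is C
(-1, 0) — d² to each: A:17, B:5, C:34, D:85, E:25, F:72 → nearest is B
Tally — B:2, C:1, D:1, E:3. E captures the most (3).

E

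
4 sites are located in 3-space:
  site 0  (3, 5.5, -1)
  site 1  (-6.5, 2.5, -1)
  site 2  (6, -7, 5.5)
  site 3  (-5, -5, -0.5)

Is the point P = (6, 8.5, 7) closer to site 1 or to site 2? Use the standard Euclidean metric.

Compare squared distances:
d²(P, site 1) = (6−(-6.5))² + (8.5−2.5)² + (7−(-1))² = 156.25 + 36 + 64 = 256.25
d²(P, site 2) = (6−6)² + (8.5−(-7))² + (7−5.5)² = 0 + 240.25 + 2.25 = 242.5
256.25 > 242.5, so site 2 is closer.

site 2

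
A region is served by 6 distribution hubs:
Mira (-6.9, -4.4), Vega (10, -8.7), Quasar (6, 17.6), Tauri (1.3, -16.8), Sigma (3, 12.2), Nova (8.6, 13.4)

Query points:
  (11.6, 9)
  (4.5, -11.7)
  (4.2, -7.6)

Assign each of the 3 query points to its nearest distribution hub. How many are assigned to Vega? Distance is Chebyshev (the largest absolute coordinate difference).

(11.6, 9) — d to each: Mira:18.5, Vega:17.7, Quasar:8.6, Tauri:25.8, Sigma:8.6, Nova:4.4 → nearest is Nova
(4.5, -11.7) — d to each: Mira:11.4, Vega:5.5, Quasar:29.3, Tauri:5.1, Sigma:23.9, Nova:25.1 → nearest is Tauri
(4.2, -7.6) — d to each: Mira:11.1, Vega:5.8, Quasar:25.2, Tauri:9.2, Sigma:19.8, Nova:21 → nearest is Vega
1 of the 3 points has Vega as nearest.

1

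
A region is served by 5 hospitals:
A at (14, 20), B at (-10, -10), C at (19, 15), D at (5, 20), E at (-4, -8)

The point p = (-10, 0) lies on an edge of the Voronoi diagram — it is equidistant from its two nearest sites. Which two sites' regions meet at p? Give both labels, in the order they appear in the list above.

Squared distances from p to each site:
|pA|² = (-10−14)² + (0−20)² = 576 + 400 = 976
|pB|² = (-10−(-10))² + (0−(-10))² = 0 + 100 = 100
|pC|² = (-10−19)² + (0−15)² = 841 + 225 = 1066
|pD|² = (-10−5)² + (0−20)² = 225 + 400 = 625
|pE|² = (-10−(-4))² + (0−(-8))² = 36 + 64 = 100
p is equidistant from B and E (both at squared distance 100), and every other site is strictly farther — so p lies on the B–E Voronoi edge.

B and E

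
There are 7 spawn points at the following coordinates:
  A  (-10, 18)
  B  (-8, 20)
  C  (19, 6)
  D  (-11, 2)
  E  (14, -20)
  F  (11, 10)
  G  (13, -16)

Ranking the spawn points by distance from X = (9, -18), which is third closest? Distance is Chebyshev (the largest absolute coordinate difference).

D

d(X,A) = max(19, 36) = 36
d(X,B) = max(17, 38) = 38
d(X,C) = max(10, 24) = 24
d(X,D) = max(20, 20) = 20
d(X,E) = max(5, 2) = 5
d(X,F) = max(2, 28) = 28
d(X,G) = max(4, 2) = 4
Sorted ascending: G, E, D, C, … — the third-nearest is D.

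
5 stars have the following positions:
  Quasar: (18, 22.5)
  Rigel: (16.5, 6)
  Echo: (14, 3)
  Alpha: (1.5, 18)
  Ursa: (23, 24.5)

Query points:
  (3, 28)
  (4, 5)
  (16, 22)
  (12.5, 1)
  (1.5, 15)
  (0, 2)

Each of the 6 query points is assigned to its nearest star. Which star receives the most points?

Echo

(3, 28) — d² to each: Quasar:255.25, Rigel:666.25, Echo:746, Alpha:102.25, Ursa:412.25 → nearest is Alpha
(4, 5) — d² to each: Quasar:502.25, Rigel:157.25, Echo:104, Alpha:175.25, Ursa:741.25 → nearest is Echo
(16, 22) — d² to each: Quasar:4.25, Rigel:256.25, Echo:365, Alpha:226.25, Ursa:55.25 → nearest is Quasar
(12.5, 1) — d² to each: Quasar:492.5, Rigel:41, Echo:6.25, Alpha:410, Ursa:662.5 → nearest is Echo
(1.5, 15) — d² to each: Quasar:328.5, Rigel:306, Echo:300.25, Alpha:9, Ursa:552.5 → nearest is Alpha
(0, 2) — d² to each: Quasar:744.25, Rigel:288.25, Echo:197, Alpha:258.25, Ursa:1035.25 → nearest is Echo
Tally — Quasar:1, Echo:3, Alpha:2. Echo captures the most (3).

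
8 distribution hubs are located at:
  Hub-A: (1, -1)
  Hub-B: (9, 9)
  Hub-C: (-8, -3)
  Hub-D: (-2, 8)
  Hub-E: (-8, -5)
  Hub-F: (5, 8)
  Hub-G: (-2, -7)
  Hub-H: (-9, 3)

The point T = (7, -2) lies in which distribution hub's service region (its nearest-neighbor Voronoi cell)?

Since √ is increasing, it suffices to compare squared distances:
d²(T, Hub-A) = 36 + 1 = 37
d²(T, Hub-B) = 4 + 121 = 125
d²(T, Hub-C) = 225 + 1 = 226
d²(T, Hub-D) = 81 + 100 = 181
d²(T, Hub-E) = 225 + 9 = 234
d²(T, Hub-F) = 4 + 100 = 104
d²(T, Hub-G) = 81 + 25 = 106
d²(T, Hub-H) = 256 + 25 = 281
The smallest is to Hub-A, so T lies in the Voronoi region of Hub-A.

Hub-A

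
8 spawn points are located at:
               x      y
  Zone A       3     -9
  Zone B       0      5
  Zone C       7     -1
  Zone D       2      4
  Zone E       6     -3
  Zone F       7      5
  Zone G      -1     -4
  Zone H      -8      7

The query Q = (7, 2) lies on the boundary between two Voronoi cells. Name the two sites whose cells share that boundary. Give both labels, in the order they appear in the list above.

Squared distances from Q to each site:
d²(Q, Zone A) = 16 + 121 = 137
d²(Q, Zone B) = 49 + 9 = 58
d²(Q, Zone C) = 0 + 9 = 9
d²(Q, Zone D) = 25 + 4 = 29
d²(Q, Zone E) = 1 + 25 = 26
d²(Q, Zone F) = 0 + 9 = 9
d²(Q, Zone G) = 64 + 36 = 100
d²(Q, Zone H) = 225 + 25 = 250
Q is equidistant from Zone C and Zone F (both at squared distance 9), and every other site is strictly farther — so Q lies on the Zone C–Zone F Voronoi edge.

Zone C and Zone F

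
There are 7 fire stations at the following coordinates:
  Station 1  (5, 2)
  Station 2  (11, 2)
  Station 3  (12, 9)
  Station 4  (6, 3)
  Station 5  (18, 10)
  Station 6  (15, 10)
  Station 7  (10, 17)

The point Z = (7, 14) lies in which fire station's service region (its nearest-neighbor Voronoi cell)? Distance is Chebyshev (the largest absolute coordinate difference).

Station 7

d(Z, Station 1) = max(2, 12) = 12
d(Z, Station 2) = max(4, 12) = 12
d(Z, Station 3) = max(5, 5) = 5
d(Z, Station 4) = max(1, 11) = 11
d(Z, Station 5) = max(11, 4) = 11
d(Z, Station 6) = max(8, 4) = 8
d(Z, Station 7) = max(3, 3) = 3
The smallest is to Station 7, so Z lies in the Voronoi region of Station 7.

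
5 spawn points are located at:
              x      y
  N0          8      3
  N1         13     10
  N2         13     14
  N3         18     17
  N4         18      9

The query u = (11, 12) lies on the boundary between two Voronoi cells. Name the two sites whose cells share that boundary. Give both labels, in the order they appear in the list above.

N1 and N2

Squared distances from u to each site:
|uN0|² = (11−8)² + (12−3)² = 9 + 81 = 90
|uN1|² = (11−13)² + (12−10)² = 4 + 4 = 8
|uN2|² = (11−13)² + (12−14)² = 4 + 4 = 8
|uN3|² = (11−18)² + (12−17)² = 49 + 25 = 74
|uN4|² = (11−18)² + (12−9)² = 49 + 9 = 58
u is equidistant from N1 and N2 (both at squared distance 8), and every other site is strictly farther — so u lies on the N1–N2 Voronoi edge.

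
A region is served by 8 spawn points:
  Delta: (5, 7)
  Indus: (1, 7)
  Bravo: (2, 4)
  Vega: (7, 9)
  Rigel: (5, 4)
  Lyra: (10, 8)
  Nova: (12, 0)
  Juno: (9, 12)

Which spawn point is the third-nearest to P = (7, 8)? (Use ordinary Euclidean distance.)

Compare squared distances (the ordering matches that of the actual distances):
d²(P, Delta) = 4 + 1 = 5
d²(P, Indus) = 36 + 1 = 37
d²(P, Bravo) = 25 + 16 = 41
d²(P, Vega) = 0 + 1 = 1
d²(P, Rigel) = 4 + 16 = 20
d²(P, Lyra) = 9 + 0 = 9
d²(P, Nova) = 25 + 64 = 89
d²(P, Juno) = 4 + 16 = 20
Sorted ascending: Vega, Delta, Lyra, Rigel, … — the third-nearest is Lyra.

Lyra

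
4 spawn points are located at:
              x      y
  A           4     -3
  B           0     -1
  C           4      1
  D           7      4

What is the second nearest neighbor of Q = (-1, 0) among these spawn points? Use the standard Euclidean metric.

C

Since √ is increasing, it suffices to compare squared distances:
|QA|² = (-1−4)² + (0−(-3))² = 25 + 9 = 34
|QB|² = (-1−0)² + (0−(-1))² = 1 + 1 = 2
|QC|² = (-1−4)² + (0−1)² = 25 + 1 = 26
|QD|² = (-1−7)² + (0−4)² = 64 + 16 = 80
Sorted ascending: B, C, A, … — the second-nearest is C.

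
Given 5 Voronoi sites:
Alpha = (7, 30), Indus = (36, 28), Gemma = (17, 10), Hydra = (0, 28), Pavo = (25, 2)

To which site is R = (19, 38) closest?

Since √ is increasing, it suffices to compare squared distances:
d²(R, Alpha) = (19−7)² + (38−30)² = 144 + 64 = 208
d²(R, Indus) = (19−36)² + (38−28)² = 289 + 100 = 389
d²(R, Gemma) = (19−17)² + (38−10)² = 4 + 784 = 788
d²(R, Hydra) = (19−0)² + (38−28)² = 361 + 100 = 461
d²(R, Pavo) = (19−25)² + (38−2)² = 36 + 1296 = 1332
Minimum is at Alpha.

Alpha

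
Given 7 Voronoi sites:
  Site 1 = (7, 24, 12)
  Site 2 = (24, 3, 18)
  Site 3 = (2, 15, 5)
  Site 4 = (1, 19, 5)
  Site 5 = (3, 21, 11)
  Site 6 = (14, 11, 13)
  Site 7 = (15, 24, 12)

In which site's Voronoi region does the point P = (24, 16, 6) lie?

Site 6

Since √ is increasing, it suffices to compare squared distances:
d²(P, Site 1) = (24−7)² + (16−24)² + (6−12)² = 289 + 64 + 36 = 389
d²(P, Site 2) = (24−24)² + (16−3)² + (6−18)² = 0 + 169 + 144 = 313
d²(P, Site 3) = (24−2)² + (16−15)² + (6−5)² = 484 + 1 + 1 = 486
d²(P, Site 4) = (24−1)² + (16−19)² + (6−5)² = 529 + 9 + 1 = 539
d²(P, Site 5) = (24−3)² + (16−21)² + (6−11)² = 441 + 25 + 25 = 491
d²(P, Site 6) = (24−14)² + (16−11)² + (6−13)² = 100 + 25 + 49 = 174
d²(P, Site 7) = (24−15)² + (16−24)² + (6−12)² = 81 + 64 + 36 = 181
Site 6 is nearest.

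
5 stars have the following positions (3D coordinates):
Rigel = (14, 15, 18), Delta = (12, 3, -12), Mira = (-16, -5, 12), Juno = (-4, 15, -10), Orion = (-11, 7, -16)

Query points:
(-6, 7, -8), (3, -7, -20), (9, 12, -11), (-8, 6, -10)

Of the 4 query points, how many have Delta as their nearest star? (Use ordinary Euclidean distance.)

2

(-6, 7, -8) — d² to each: Rigel:1140, Delta:356, Mira:644, Juno:72, Orion:89 → nearest is Juno
(3, -7, -20) — d² to each: Rigel:2049, Delta:245, Mira:1389, Juno:633, Orion:408 → nearest is Delta
(9, 12, -11) — d² to each: Rigel:875, Delta:91, Mira:1443, Juno:179, Orion:450 → nearest is Delta
(-8, 6, -10) — d² to each: Rigel:1349, Delta:413, Mira:669, Juno:97, Orion:46 → nearest is Orion
2 of the 4 points have Delta as nearest.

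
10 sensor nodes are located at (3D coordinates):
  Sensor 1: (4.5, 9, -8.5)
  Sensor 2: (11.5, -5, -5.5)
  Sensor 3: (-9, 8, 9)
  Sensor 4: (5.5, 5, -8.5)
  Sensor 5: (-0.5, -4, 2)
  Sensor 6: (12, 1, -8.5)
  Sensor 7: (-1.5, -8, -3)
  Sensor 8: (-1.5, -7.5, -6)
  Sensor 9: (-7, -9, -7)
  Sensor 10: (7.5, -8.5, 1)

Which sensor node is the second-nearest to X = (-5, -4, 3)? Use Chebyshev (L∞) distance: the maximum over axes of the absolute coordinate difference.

Sensor 7

d(X, Sensor 1) = max(9.5, 13, 11.5) = 13
d(X, Sensor 2) = max(16.5, 1, 8.5) = 16.5
d(X, Sensor 3) = max(4, 12, 6) = 12
d(X, Sensor 4) = max(10.5, 9, 11.5) = 11.5
d(X, Sensor 5) = max(4.5, 0, 1) = 4.5
d(X, Sensor 6) = max(17, 5, 11.5) = 17
d(X, Sensor 7) = max(3.5, 4, 6) = 6
d(X, Sensor 8) = max(3.5, 3.5, 9) = 9
d(X, Sensor 9) = max(2, 5, 10) = 10
d(X, Sensor 10) = max(12.5, 4.5, 2) = 12.5
Sorted ascending: Sensor 5, Sensor 7, Sensor 8, … — the second-nearest is Sensor 7.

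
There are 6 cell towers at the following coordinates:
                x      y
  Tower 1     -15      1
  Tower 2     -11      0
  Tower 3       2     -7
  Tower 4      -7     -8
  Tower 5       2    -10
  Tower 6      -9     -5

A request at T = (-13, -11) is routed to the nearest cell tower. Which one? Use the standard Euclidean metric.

Compare squared distances (the ordering matches that of the actual distances):
d²(T, Tower 1) = (-13−(-15))² + (-11−1)² = 4 + 144 = 148
d²(T, Tower 2) = (-13−(-11))² + (-11−0)² = 4 + 121 = 125
d²(T, Tower 3) = (-13−2)² + (-11−(-7))² = 225 + 16 = 241
d²(T, Tower 4) = (-13−(-7))² + (-11−(-8))² = 36 + 9 = 45
d²(T, Tower 5) = (-13−2)² + (-11−(-10))² = 225 + 1 = 226
d²(T, Tower 6) = (-13−(-9))² + (-11−(-5))² = 16 + 36 = 52
Tower 4 is nearest.

Tower 4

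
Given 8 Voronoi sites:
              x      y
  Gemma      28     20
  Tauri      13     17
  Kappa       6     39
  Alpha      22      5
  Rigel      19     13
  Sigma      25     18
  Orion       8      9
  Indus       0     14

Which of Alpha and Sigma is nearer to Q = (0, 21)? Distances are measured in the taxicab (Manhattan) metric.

d(Q, Alpha) = |0−22| + |21−5| = 22 + 16 = 38
d(Q, Sigma) = |0−25| + |21−18| = 25 + 3 = 28
38 > 28, so Sigma is closer.

Sigma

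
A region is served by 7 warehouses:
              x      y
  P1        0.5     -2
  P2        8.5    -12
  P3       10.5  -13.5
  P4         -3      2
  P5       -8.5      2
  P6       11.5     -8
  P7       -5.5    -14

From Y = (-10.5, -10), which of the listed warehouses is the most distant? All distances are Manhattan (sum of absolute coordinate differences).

d(Y,P1) = |-10.5−0.5| + |-10−(-2)| = 11 + 8 = 19
d(Y,P2) = |-10.5−8.5| + |-10−(-12)| = 19 + 2 = 21
d(Y,P3) = |-10.5−10.5| + |-10−(-13.5)| = 21 + 3.5 = 24.5
d(Y,P4) = |-10.5−(-3)| + |-10−2| = 7.5 + 12 = 19.5
d(Y,P5) = |-10.5−(-8.5)| + |-10−2| = 2 + 12 = 14
d(Y,P6) = |-10.5−11.5| + |-10−(-8)| = 22 + 2 = 24
d(Y,P7) = |-10.5−(-5.5)| + |-10−(-14)| = 5 + 4 = 9
The largest is to P3.

P3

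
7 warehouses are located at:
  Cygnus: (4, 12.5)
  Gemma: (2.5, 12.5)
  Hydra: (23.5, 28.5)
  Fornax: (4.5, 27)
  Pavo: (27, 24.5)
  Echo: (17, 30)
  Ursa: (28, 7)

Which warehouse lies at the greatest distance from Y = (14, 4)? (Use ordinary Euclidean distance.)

Hydra

Compare squared distances (the ordering matches that of the actual distances):
d²(Y, Cygnus) = (14−4)² + (4−12.5)² = 100 + 72.25 = 172.25
d²(Y, Gemma) = (14−2.5)² + (4−12.5)² = 132.25 + 72.25 = 204.5
d²(Y, Hydra) = (14−23.5)² + (4−28.5)² = 90.25 + 600.25 = 690.5
d²(Y, Fornax) = (14−4.5)² + (4−27)² = 90.25 + 529 = 619.25
d²(Y, Pavo) = (14−27)² + (4−24.5)² = 169 + 420.25 = 589.25
d²(Y, Echo) = (14−17)² + (4−30)² = 9 + 676 = 685
d²(Y, Ursa) = (14−28)² + (4−7)² = 196 + 9 = 205
The largest is to Hydra.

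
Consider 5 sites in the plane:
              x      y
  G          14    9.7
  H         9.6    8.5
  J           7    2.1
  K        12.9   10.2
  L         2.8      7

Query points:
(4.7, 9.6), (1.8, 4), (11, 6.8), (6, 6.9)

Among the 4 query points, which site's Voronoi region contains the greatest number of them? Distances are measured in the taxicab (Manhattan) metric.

(4.7, 9.6) — d to each: G:9.4, H:6, J:9.8, K:8.8, L:4.5 → nearest is L
(1.8, 4) — d to each: G:17.9, H:12.3, J:7.1, K:17.3, L:4 → nearest is L
(11, 6.8) — d to each: G:5.9, H:3.1, J:8.7, K:5.3, L:8.4 → nearest is H
(6, 6.9) — d to each: G:10.8, H:5.2, J:5.8, K:10.2, L:3.3 → nearest is L
Tally — H:1, L:3. L captures the most (3).

L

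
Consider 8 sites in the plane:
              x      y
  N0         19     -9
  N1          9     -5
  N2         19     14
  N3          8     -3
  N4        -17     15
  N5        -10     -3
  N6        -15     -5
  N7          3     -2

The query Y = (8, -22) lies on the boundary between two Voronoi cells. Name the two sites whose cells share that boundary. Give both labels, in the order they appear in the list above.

N0 and N1

Squared distances from Y to each site:
|YN0|² = 121 + 169 = 290
|YN1|² = 1 + 289 = 290
|YN2|² = 121 + 1296 = 1417
|YN3|² = 0 + 361 = 361
|YN4|² = 625 + 1369 = 1994
|YN5|² = 324 + 361 = 685
|YN6|² = 529 + 289 = 818
|YN7|² = 25 + 400 = 425
Y is equidistant from N0 and N1 (both at squared distance 290), and every other site is strictly farther — so Y lies on the N0–N1 Voronoi edge.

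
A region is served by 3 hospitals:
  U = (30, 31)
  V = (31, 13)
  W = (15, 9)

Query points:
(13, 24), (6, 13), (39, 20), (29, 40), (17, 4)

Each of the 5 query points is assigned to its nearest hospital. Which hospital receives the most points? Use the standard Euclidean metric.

W

(13, 24) — d² to each: U:338, V:445, W:229 → nearest is W
(6, 13) — d² to each: U:900, V:625, W:97 → nearest is W
(39, 20) — d² to each: U:202, V:113, W:697 → nearest is V
(29, 40) — d² to each: U:82, V:733, W:1157 → nearest is U
(17, 4) — d² to each: U:898, V:277, W:29 → nearest is W
Tally — U:1, V:1, W:3. W captures the most (3).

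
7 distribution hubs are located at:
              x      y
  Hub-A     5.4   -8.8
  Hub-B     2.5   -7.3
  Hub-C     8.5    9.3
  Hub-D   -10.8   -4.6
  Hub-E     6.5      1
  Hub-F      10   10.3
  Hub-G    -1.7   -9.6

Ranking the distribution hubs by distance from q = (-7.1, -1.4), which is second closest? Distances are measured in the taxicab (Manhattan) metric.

d(q, Hub-A) = 12.5 + 7.4 = 19.9
d(q, Hub-B) = 9.6 + 5.9 = 15.5
d(q, Hub-C) = 15.6 + 10.7 = 26.3
d(q, Hub-D) = 3.7 + 3.2 = 6.9
d(q, Hub-E) = 13.6 + 2.4 = 16
d(q, Hub-F) = 17.1 + 11.7 = 28.8
d(q, Hub-G) = 5.4 + 8.2 = 13.6
Sorted ascending: Hub-D, Hub-G, Hub-B, … — the second-nearest is Hub-G.

Hub-G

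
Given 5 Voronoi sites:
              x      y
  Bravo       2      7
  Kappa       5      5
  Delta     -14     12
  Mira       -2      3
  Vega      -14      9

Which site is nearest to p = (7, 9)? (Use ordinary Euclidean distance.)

Kappa

Compare squared distances (the ordering matches that of the actual distances):
d²(p, Bravo) = (7−2)² + (9−7)² = 25 + 4 = 29
d²(p, Kappa) = (7−5)² + (9−5)² = 4 + 16 = 20
d²(p, Delta) = (7−(-14))² + (9−12)² = 441 + 9 = 450
d²(p, Mira) = (7−(-2))² + (9−3)² = 81 + 36 = 117
d²(p, Vega) = (7−(-14))² + (9−9)² = 441 + 0 = 441
Kappa is nearest.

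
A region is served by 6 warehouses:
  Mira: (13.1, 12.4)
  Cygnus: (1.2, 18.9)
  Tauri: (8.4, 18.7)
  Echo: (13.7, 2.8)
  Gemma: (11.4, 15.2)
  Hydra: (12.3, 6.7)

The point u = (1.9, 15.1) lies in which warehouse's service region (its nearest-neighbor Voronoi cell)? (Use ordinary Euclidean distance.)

Cygnus

Since √ is increasing, it suffices to compare squared distances:
d²(u, Mira) = (1.9−13.1)² + (15.1−12.4)² = 125.44 + 7.29 = 132.73
d²(u, Cygnus) = (1.9−1.2)² + (15.1−18.9)² = 0.49 + 14.44 = 14.93
d²(u, Tauri) = (1.9−8.4)² + (15.1−18.7)² = 42.25 + 12.96 = 55.21
d²(u, Echo) = (1.9−13.7)² + (15.1−2.8)² = 139.24 + 151.29 = 290.53
d²(u, Gemma) = (1.9−11.4)² + (15.1−15.2)² = 90.25 + 0.01 = 90.26
d²(u, Hydra) = (1.9−12.3)² + (15.1−6.7)² = 108.16 + 70.56 = 178.72
The smallest is to Cygnus, so u lies in the Voronoi region of Cygnus.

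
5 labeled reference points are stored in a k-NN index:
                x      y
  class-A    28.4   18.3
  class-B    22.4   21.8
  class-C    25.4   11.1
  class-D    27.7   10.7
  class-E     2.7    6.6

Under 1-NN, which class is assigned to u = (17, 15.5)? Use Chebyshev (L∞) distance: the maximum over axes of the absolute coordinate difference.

class-B

d(u, class-A) = max(11.4, 2.8) = 11.4
d(u, class-B) = max(5.4, 6.3) = 6.3
d(u, class-C) = max(8.4, 4.4) = 8.4
d(u, class-D) = max(10.7, 4.8) = 10.7
d(u, class-E) = max(14.3, 8.9) = 14.3
class-B is nearest.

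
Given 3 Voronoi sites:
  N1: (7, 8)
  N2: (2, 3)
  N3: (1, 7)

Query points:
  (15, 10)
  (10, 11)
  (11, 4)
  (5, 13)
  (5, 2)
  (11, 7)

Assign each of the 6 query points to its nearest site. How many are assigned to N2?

1

(15, 10) — d² to each: N1:68, N2:218, N3:205 → nearest is N1
(10, 11) — d² to each: N1:18, N2:128, N3:97 → nearest is N1
(11, 4) — d² to each: N1:32, N2:82, N3:109 → nearest is N1
(5, 13) — d² to each: N1:29, N2:109, N3:52 → nearest is N1
(5, 2) — d² to each: N1:40, N2:10, N3:41 → nearest is N2
(11, 7) — d² to each: N1:17, N2:97, N3:100 → nearest is N1
1 of the 6 points has N2 as nearest.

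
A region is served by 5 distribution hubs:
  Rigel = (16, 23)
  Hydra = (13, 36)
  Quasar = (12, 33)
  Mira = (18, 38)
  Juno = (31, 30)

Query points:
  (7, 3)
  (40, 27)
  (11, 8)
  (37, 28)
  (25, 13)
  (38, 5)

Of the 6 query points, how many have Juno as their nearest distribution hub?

3

(7, 3) — d² to each: Rigel:481, Hydra:1125, Quasar:925, Mira:1346, Juno:1305 → nearest is Rigel
(40, 27) — d² to each: Rigel:592, Hydra:810, Quasar:820, Mira:605, Juno:90 → nearest is Juno
(11, 8) — d² to each: Rigel:250, Hydra:788, Quasar:626, Mira:949, Juno:884 → nearest is Rigel
(37, 28) — d² to each: Rigel:466, Hydra:640, Quasar:650, Mira:461, Juno:40 → nearest is Juno
(25, 13) — d² to each: Rigel:181, Hydra:673, Quasar:569, Mira:674, Juno:325 → nearest is Rigel
(38, 5) — d² to each: Rigel:808, Hydra:1586, Quasar:1460, Mira:1489, Juno:674 → nearest is Juno
3 of the 6 points have Juno as nearest.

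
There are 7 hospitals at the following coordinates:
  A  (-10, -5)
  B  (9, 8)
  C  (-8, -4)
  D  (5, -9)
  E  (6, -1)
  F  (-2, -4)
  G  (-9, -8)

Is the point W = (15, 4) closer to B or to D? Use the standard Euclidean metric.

Compare squared distances:
|WB|² = (15−9)² + (4−8)² = 36 + 16 = 52
|WD|² = (15−5)² + (4−(-9))² = 100 + 169 = 269
52 < 269, so B is closer.

B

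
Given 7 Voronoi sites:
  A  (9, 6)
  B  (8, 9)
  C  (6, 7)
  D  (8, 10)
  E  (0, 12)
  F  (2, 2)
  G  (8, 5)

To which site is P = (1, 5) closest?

F

Compare squared distances (the ordering matches that of the actual distances):
|PA|² = 64 + 1 = 65
|PB|² = 49 + 16 = 65
|PC|² = 25 + 4 = 29
|PD|² = 49 + 25 = 74
|PE|² = 1 + 49 = 50
|PF|² = 1 + 9 = 10
|PG|² = 49 + 0 = 49
The smallest is to F, so P lies in the Voronoi region of F.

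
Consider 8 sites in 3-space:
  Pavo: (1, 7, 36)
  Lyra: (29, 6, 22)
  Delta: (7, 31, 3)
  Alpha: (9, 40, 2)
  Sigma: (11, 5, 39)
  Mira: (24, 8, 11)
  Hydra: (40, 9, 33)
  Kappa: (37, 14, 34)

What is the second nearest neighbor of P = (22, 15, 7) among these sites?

Lyra

Squared Euclidean distances:
d²(P, Pavo) = 441 + 64 + 841 = 1346
d²(P, Lyra) = 49 + 81 + 225 = 355
d²(P, Delta) = 225 + 256 + 16 = 497
d²(P, Alpha) = 169 + 625 + 25 = 819
d²(P, Sigma) = 121 + 100 + 1024 = 1245
d²(P, Mira) = 4 + 49 + 16 = 69
d²(P, Hydra) = 324 + 36 + 676 = 1036
d²(P, Kappa) = 225 + 1 + 729 = 955
Sorted ascending: Mira, Lyra, Delta, … — the second-nearest is Lyra.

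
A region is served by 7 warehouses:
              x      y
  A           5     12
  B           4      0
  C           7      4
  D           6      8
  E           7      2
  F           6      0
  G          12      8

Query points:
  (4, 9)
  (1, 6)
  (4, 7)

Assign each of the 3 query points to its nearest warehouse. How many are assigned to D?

3

(4, 9) — d² to each: A:10, B:81, C:34, D:5, E:58, F:85, G:65 → nearest is D
(1, 6) — d² to each: A:52, B:45, C:40, D:29, E:52, F:61, G:125 → nearest is D
(4, 7) — d² to each: A:26, B:49, C:18, D:5, E:34, F:53, G:65 → nearest is D
3 of the 3 points have D as nearest.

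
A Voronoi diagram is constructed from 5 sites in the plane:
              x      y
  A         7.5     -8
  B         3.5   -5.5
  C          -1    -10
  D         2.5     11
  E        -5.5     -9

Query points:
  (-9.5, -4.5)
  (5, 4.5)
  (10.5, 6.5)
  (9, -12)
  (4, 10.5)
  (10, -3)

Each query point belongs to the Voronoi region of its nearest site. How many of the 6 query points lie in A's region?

2

(-9.5, -4.5) — d² to each: A:301.25, B:170, C:102.5, D:384.25, E:36.25 → nearest is E
(5, 4.5) — d² to each: A:162.5, B:102.25, C:246.25, D:48.5, E:292.5 → nearest is D
(10.5, 6.5) — d² to each: A:219.25, B:193, C:404.5, D:84.25, E:496.25 → nearest is D
(9, -12) — d² to each: A:18.25, B:72.5, C:104, D:571.25, E:219.25 → nearest is A
(4, 10.5) — d² to each: A:354.5, B:256.25, C:445.25, D:2.5, E:470.5 → nearest is D
(10, -3) — d² to each: A:31.25, B:48.5, C:170, D:252.25, E:276.25 → nearest is A
2 of the 6 points have A as nearest.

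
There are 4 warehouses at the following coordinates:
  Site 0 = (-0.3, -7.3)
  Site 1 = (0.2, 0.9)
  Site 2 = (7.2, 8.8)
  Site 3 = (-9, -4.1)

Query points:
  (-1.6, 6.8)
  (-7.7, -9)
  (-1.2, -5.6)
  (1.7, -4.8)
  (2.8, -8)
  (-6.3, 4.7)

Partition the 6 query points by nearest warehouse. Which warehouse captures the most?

(-1.6, 6.8) — d² to each: Site 0:200.5, Site 1:38.05, Site 2:81.44, Site 3:173.57 → nearest is Site 1
(-7.7, -9) — d² to each: Site 0:57.65, Site 1:160.42, Site 2:538.85, Site 3:25.7 → nearest is Site 3
(-1.2, -5.6) — d² to each: Site 0:3.7, Site 1:44.21, Site 2:277.92, Site 3:63.09 → nearest is Site 0
(1.7, -4.8) — d² to each: Site 0:10.25, Site 1:34.74, Site 2:215.21, Site 3:114.98 → nearest is Site 0
(2.8, -8) — d² to each: Site 0:10.1, Site 1:85.97, Site 2:301.6, Site 3:154.45 → nearest is Site 0
(-6.3, 4.7) — d² to each: Site 0:180, Site 1:56.69, Site 2:199.06, Site 3:84.73 → nearest is Site 1
Tally — Site 0:3, Site 1:2, Site 3:1. Site 0 captures the most (3).

Site 0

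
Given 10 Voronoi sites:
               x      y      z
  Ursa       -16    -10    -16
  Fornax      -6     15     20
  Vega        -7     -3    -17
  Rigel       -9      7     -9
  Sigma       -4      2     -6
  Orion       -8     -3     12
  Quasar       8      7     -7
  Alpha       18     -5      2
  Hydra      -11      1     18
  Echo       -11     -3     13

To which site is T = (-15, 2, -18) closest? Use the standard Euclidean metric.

Vega

Since √ is increasing, it suffices to compare squared distances:
d²(T, Ursa) = (-15−(-16))² + (2−(-10))² + (-18−(-16))² = 1 + 144 + 4 = 149
d²(T, Fornax) = (-15−(-6))² + (2−15)² + (-18−20)² = 81 + 169 + 1444 = 1694
d²(T, Vega) = (-15−(-7))² + (2−(-3))² + (-18−(-17))² = 64 + 25 + 1 = 90
d²(T, Rigel) = (-15−(-9))² + (2−7)² + (-18−(-9))² = 36 + 25 + 81 = 142
d²(T, Sigma) = (-15−(-4))² + (2−2)² + (-18−(-6))² = 121 + 0 + 144 = 265
d²(T, Orion) = (-15−(-8))² + (2−(-3))² + (-18−12)² = 49 + 25 + 900 = 974
d²(T, Quasar) = (-15−8)² + (2−7)² + (-18−(-7))² = 529 + 25 + 121 = 675
d²(T, Alpha) = (-15−18)² + (2−(-5))² + (-18−2)² = 1089 + 49 + 400 = 1538
d²(T, Hydra) = (-15−(-11))² + (2−1)² + (-18−18)² = 16 + 1 + 1296 = 1313
d²(T, Echo) = (-15−(-11))² + (2−(-3))² + (-18−13)² = 16 + 25 + 961 = 1002
The smallest is to Vega, so T lies in the Voronoi region of Vega.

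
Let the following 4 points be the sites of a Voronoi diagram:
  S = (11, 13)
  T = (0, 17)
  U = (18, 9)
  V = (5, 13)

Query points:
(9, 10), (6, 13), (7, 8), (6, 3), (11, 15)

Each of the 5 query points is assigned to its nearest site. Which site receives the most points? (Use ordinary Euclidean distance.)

V

(9, 10) — d² to each: S:13, T:130, U:82, V:25 → nearest is S
(6, 13) — d² to each: S:25, T:52, U:160, V:1 → nearest is V
(7, 8) — d² to each: S:41, T:130, U:122, V:29 → nearest is V
(6, 3) — d² to each: S:125, T:232, U:180, V:101 → nearest is V
(11, 15) — d² to each: S:4, T:125, U:85, V:40 → nearest is S
Tally — S:2, V:3. V captures the most (3).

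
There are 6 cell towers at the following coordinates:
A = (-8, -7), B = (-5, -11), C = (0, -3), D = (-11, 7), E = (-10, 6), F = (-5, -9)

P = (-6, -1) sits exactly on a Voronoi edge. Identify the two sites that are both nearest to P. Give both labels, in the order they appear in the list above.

A and C

Squared distances from P to each site:
|PA|² = 4 + 36 = 40
|PB|² = 1 + 100 = 101
|PC|² = 36 + 4 = 40
|PD|² = 25 + 64 = 89
|PE|² = 16 + 49 = 65
|PF|² = 1 + 64 = 65
P is equidistant from A and C (both at squared distance 40), and every other site is strictly farther — so P lies on the A–C Voronoi edge.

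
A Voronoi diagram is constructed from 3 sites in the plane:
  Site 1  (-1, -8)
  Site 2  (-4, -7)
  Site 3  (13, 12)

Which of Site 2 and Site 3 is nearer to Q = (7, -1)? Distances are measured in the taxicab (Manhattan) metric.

d(Q, Site 2) = |7−(-4)| + |-1−(-7)| = 11 + 6 = 17
d(Q, Site 3) = |7−13| + |-1−12| = 6 + 13 = 19
17 < 19, so Site 2 is closer.

Site 2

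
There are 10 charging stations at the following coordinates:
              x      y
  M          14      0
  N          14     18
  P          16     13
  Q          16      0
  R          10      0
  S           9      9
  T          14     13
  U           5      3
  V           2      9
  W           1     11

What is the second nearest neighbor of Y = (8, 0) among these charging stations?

U

Compare squared distances (the ordering matches that of the actual distances):
|YM|² = 36 + 0 = 36
|YN|² = 36 + 324 = 360
|YP|² = 64 + 169 = 233
|YQ|² = 64 + 0 = 64
|YR|² = 4 + 0 = 4
|YS|² = 1 + 81 = 82
|YT|² = 36 + 169 = 205
|YU|² = 9 + 9 = 18
|YV|² = 36 + 81 = 117
|YW|² = 49 + 121 = 170
Sorted ascending: R, U, M, … — the second-nearest is U.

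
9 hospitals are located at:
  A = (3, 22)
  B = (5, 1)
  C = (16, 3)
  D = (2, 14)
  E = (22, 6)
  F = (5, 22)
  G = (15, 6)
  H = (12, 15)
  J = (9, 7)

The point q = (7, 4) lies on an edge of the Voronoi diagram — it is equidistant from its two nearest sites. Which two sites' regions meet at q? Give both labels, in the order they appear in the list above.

Squared distances from q to each site:
|qA|² = (7−3)² + (4−22)² = 16 + 324 = 340
|qB|² = (7−5)² + (4−1)² = 4 + 9 = 13
|qC|² = (7−16)² + (4−3)² = 81 + 1 = 82
|qD|² = (7−2)² + (4−14)² = 25 + 100 = 125
|qE|² = (7−22)² + (4−6)² = 225 + 4 = 229
|qF|² = (7−5)² + (4−22)² = 4 + 324 = 328
|qG|² = (7−15)² + (4−6)² = 64 + 4 = 68
|qH|² = (7−12)² + (4−15)² = 25 + 121 = 146
|qJ|² = (7−9)² + (4−7)² = 4 + 9 = 13
q is equidistant from B and J (both at squared distance 13), and every other site is strictly farther — so q lies on the B–J Voronoi edge.

B and J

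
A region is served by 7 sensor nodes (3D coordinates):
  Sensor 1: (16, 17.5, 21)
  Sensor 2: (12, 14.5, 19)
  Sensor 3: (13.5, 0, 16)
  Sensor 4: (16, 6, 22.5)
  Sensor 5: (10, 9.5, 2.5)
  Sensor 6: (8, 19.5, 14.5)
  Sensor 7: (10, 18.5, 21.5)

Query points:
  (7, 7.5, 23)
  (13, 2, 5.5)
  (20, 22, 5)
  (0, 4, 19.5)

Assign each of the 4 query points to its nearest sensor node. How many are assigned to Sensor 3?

(7, 7.5, 23) — d² to each: Sensor 1:185, Sensor 2:90, Sensor 3:147.5, Sensor 4:83.5, Sensor 5:433.25, Sensor 6:217.25, Sensor 7:132.25 → nearest is Sensor 4
(13, 2, 5.5) — d² to each: Sensor 1:489.5, Sensor 2:339.5, Sensor 3:114.5, Sensor 4:314, Sensor 5:74.25, Sensor 6:412.25, Sensor 7:537.25 → nearest is Sensor 5
(20, 22, 5) — d² to each: Sensor 1:292.25, Sensor 2:316.25, Sensor 3:647.25, Sensor 4:578.25, Sensor 5:262.5, Sensor 6:240.5, Sensor 7:384.5 → nearest is Sensor 6
(0, 4, 19.5) — d² to each: Sensor 1:440.5, Sensor 2:254.5, Sensor 3:210.5, Sensor 4:269, Sensor 5:419.25, Sensor 6:329.25, Sensor 7:314.25 → nearest is Sensor 3
1 of the 4 points has Sensor 3 as nearest.

1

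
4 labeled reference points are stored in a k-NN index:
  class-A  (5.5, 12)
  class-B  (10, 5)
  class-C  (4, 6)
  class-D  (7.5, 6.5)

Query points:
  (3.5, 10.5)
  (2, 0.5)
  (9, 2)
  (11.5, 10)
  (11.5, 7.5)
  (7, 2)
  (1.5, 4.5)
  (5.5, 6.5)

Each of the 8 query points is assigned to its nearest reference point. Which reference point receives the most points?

class-B

(3.5, 10.5) — d² to each: class-A:6.25, class-B:72.5, class-C:20.5, class-D:32 → nearest is class-A
(2, 0.5) — d² to each: class-A:144.5, class-B:84.25, class-C:34.25, class-D:66.25 → nearest is class-C
(9, 2) — d² to each: class-A:112.25, class-B:10, class-C:41, class-D:22.5 → nearest is class-B
(11.5, 10) — d² to each: class-A:40, class-B:27.25, class-C:72.25, class-D:28.25 → nearest is class-B
(11.5, 7.5) — d² to each: class-A:56.25, class-B:8.5, class-C:58.5, class-D:17 → nearest is class-B
(7, 2) — d² to each: class-A:102.25, class-B:18, class-C:25, class-D:20.5 → nearest is class-B
(1.5, 4.5) — d² to each: class-A:72.25, class-B:72.5, class-C:8.5, class-D:40 → nearest is class-C
(5.5, 6.5) — d² to each: class-A:30.25, class-B:22.5, class-C:2.5, class-D:4 → nearest is class-C
Tally — class-A:1, class-B:4, class-C:3. class-B captures the most (4).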